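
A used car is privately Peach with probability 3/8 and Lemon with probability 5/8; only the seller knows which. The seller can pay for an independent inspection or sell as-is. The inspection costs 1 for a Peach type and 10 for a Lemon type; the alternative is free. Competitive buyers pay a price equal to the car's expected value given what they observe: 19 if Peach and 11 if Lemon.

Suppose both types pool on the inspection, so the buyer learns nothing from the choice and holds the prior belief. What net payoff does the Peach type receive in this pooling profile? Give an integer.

13

Pooled price = 3/8·19 + 5/8·11 = 14.
Peach pays cost 1 for the inspection, so net payoff = 14 − 1 = 13.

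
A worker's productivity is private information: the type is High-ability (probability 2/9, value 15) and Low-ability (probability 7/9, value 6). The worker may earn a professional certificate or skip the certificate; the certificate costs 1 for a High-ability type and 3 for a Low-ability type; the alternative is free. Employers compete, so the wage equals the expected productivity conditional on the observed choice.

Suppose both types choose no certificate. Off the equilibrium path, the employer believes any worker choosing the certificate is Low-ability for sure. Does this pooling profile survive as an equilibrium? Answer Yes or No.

Yes

On path, the employer holds the prior and pays 2/9·15 + 7/9·6 = 8. Off path (the certificate), believing Low-ability, it pays 6.
High-ability: no certificate nets 8; the certificate nets 6 − 1 = 5. High-ability stays.
Low-ability: no certificate nets 8; the certificate nets 6 − 3 = 3. Low-ability stays.
No type deviates, so pooling is sustained.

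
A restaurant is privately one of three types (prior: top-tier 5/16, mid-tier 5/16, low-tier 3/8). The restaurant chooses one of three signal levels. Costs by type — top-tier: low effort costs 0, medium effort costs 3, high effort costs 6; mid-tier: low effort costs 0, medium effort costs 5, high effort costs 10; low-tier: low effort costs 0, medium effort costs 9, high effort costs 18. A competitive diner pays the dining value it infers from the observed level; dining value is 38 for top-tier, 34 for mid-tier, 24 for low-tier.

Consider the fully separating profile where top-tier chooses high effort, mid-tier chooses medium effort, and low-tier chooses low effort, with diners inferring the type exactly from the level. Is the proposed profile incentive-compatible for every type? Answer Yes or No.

Separating price premiums: high effort → 38, medium effort → 34, low effort → 24.
top-tier (assigned high effort): low effort: 24 − 0 = 24; medium effort: 34 − 3 = 31; high effort: 38 − 6 = 32. top-tier stays.
mid-tier (assigned medium effort): low effort: 24 − 0 = 24; medium effort: 34 − 5 = 29; high effort: 38 − 10 = 28. mid-tier stays.
low-tier (assigned low effort): low effort: 24 − 0 = 24; medium effort: 34 − 9 = 25; high effort: 38 − 18 = 20. low-tier prefers medium effort.
At least one type deviates; the separating profile fails.

No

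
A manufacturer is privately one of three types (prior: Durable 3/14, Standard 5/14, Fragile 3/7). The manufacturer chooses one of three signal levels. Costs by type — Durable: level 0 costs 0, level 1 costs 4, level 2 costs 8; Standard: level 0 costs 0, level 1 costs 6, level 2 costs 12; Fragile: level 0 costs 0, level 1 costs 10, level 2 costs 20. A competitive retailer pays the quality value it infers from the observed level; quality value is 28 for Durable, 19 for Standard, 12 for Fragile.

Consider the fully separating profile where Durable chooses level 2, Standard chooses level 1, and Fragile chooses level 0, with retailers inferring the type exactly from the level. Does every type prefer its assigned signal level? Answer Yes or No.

No

Separating prices: level 2 → 28, level 1 → 19, level 0 → 12.
Durable (assigned level 2): level 0: 12 − 0 = 12; level 1: 19 − 4 = 15; level 2: 28 − 8 = 20. Durable stays.
Standard (assigned level 1): level 0: 12 − 0 = 12; level 1: 19 − 6 = 13; level 2: 28 − 12 = 16. Standard prefers level 2.
Fragile (assigned level 0): level 0: 12 − 0 = 12; level 1: 19 − 10 = 9; level 2: 28 − 20 = 8. Fragile stays.
At least one type deviates; the separating profile fails.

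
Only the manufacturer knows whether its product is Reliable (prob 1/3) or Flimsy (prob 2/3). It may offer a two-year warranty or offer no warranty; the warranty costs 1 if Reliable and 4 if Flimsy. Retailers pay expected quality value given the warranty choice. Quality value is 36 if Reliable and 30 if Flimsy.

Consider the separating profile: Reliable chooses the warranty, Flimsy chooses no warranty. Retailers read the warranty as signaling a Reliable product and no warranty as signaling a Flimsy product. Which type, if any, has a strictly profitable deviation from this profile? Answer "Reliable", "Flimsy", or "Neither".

The warranty pays 36; no warranty pays 30.
Reliable: assigned the warranty, nets 36 − 1 = 35; deviating to no warranty nets 30.
Flimsy: assigned no warranty, nets 30; deviating to the warranty nets 36 − 4 = 32.
The Flimsy type gains 2 by deviating.

Flimsy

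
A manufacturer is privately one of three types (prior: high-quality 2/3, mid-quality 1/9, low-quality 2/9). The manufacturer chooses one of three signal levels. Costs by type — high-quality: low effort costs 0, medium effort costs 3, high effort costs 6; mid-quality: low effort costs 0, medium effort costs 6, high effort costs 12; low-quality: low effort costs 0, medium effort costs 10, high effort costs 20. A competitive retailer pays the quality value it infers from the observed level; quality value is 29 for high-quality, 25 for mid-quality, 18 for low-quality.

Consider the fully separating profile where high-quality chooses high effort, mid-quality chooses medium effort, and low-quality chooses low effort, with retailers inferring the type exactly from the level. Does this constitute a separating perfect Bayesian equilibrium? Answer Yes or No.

Yes

Separating prices: high effort → 29, medium effort → 25, low effort → 18.
high-quality (assigned high effort): low effort: 18 − 0 = 18; medium effort: 25 − 3 = 22; high effort: 29 − 6 = 23. high-quality stays.
mid-quality (assigned medium effort): low effort: 18 − 0 = 18; medium effort: 25 − 6 = 19; high effort: 29 − 12 = 17. mid-quality stays.
low-quality (assigned low effort): low effort: 18 − 0 = 18; medium effort: 25 − 10 = 15; high effort: 29 − 20 = 9. low-quality stays.
Every type prefers its assigned level; separation holds.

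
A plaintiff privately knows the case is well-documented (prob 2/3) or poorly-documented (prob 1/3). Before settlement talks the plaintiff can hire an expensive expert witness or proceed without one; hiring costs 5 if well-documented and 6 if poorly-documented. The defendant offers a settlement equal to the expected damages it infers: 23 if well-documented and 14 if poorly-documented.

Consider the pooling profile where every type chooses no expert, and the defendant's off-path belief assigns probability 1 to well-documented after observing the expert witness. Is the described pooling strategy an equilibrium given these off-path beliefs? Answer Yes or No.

Yes

On path, the defendant holds the prior and pays 2/3·23 + 1/3·14 = 20. Off path (the expert witness), believing well-documented, it pays 23.
well-documented: no expert nets 20; the expert witness nets 23 − 5 = 18. well-documented stays.
poorly-documented: no expert nets 20; the expert witness nets 23 − 6 = 17. poorly-documented stays.
No type deviates, so pooling is sustained.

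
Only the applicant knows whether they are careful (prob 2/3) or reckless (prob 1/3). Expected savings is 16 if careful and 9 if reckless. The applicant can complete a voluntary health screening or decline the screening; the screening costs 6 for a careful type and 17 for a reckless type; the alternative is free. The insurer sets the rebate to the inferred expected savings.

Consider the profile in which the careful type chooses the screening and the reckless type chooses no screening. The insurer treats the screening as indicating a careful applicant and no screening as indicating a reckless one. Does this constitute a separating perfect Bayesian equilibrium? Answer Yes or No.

Under these beliefs, the screening earns rebate 16 and no screening earns rebate 9.
careful: the screening nets 16 − 6 = 10; no screening nets 9. careful prefers the screening.
reckless: the screening nets 16 − 17 = -1; no screening nets 9. reckless prefers no screening.
Neither type deviates, so the separating profile is an equilibrium.

Yes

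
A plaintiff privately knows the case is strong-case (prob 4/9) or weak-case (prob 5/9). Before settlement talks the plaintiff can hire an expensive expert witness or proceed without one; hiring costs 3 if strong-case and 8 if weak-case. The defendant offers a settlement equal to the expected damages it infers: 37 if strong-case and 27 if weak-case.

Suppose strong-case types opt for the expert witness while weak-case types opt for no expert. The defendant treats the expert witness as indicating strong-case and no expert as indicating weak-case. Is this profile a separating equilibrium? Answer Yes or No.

Under these beliefs, the expert witness earns settlement 37 and no expert earns settlement 27.
strong-case: the expert witness nets 37 − 3 = 34; no expert nets 27. strong-case prefers the expert witness.
weak-case: the expert witness nets 37 − 8 = 29; no expert nets 27. weak-case would deviate to the expert witness.
weak-case has a profitable deviation, so the profile is not an equilibrium.

No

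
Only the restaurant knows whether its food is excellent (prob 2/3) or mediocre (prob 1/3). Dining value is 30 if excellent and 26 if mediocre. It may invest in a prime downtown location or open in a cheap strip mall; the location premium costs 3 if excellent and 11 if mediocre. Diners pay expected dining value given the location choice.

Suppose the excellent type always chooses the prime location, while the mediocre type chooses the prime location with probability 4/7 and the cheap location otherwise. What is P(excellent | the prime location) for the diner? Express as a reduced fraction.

7/9

P(the prime location) = (2/3)·1 + (1/3)·(4/7) = 6/7.
By Bayes' rule, P(excellent | the prime location) = (2/3) / (6/7) = 7/9.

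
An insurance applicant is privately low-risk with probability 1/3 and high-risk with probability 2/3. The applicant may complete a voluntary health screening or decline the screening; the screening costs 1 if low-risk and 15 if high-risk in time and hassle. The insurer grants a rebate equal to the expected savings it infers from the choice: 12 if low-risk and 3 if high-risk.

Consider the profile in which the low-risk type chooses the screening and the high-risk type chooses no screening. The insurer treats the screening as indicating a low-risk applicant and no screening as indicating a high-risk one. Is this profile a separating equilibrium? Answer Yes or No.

Under these beliefs, the screening earns rebate 12 and no screening earns rebate 3.
low-risk: the screening nets 12 − 1 = 11; no screening nets 3. low-risk prefers the screening.
high-risk: the screening nets 12 − 15 = -3; no screening nets 3. high-risk prefers no screening.
Neither type deviates, so the separating profile is an equilibrium.

Yes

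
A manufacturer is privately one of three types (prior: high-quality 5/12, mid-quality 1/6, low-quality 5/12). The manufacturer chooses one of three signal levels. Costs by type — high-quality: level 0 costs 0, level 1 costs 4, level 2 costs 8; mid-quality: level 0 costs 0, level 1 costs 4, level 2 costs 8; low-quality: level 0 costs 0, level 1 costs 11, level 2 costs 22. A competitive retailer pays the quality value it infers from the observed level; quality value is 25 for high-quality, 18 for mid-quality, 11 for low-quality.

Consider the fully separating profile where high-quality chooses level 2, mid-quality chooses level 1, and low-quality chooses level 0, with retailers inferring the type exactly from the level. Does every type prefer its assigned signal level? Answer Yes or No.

Separating prices: level 2 → 25, level 1 → 18, level 0 → 11.
high-quality (assigned level 2): level 0: 11 − 0 = 11; level 1: 18 − 4 = 14; level 2: 25 − 8 = 17. high-quality stays.
mid-quality (assigned level 1): level 0: 11 − 0 = 11; level 1: 18 − 4 = 14; level 2: 25 − 8 = 17. mid-quality prefers level 2.
low-quality (assigned level 0): level 0: 11 − 0 = 11; level 1: 18 − 11 = 7; level 2: 25 − 22 = 3. low-quality stays.
At least one type deviates; the separating profile fails.

No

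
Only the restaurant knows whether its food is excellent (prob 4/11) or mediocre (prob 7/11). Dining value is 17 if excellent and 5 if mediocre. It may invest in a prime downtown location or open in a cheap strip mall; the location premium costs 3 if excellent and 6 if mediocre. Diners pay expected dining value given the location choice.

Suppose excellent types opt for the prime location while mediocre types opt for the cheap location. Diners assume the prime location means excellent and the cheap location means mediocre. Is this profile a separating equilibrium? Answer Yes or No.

Under these beliefs, the prime location earns price premium 17 and the cheap location earns price premium 5.
excellent: the prime location nets 17 − 3 = 14; the cheap location nets 5. excellent prefers the prime location.
mediocre: the prime location nets 17 − 6 = 11; the cheap location nets 5. mediocre would deviate to the prime location.
mediocre has a profitable deviation, so the profile is not an equilibrium.

No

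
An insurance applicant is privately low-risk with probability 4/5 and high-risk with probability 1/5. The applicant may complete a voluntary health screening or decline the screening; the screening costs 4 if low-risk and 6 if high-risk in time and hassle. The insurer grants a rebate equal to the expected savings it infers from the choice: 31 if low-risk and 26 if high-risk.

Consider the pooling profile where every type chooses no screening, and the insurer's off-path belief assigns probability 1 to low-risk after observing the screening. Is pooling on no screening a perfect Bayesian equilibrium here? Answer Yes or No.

Yes

On path, the insurer holds the prior and pays 4/5·31 + 1/5·26 = 30. Off path (the screening), believing low-risk, it pays 31.
low-risk: no screening nets 30; the screening nets 31 − 4 = 27. low-risk stays.
high-risk: no screening nets 30; the screening nets 31 − 6 = 25. high-risk stays.
No type deviates, so pooling is sustained.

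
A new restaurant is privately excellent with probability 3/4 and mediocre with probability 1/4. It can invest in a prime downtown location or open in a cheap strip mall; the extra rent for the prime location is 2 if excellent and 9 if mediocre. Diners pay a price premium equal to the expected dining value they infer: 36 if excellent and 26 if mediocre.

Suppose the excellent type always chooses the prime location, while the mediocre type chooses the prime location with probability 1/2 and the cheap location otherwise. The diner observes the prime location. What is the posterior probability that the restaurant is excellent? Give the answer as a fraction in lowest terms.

P(the prime location) = (3/4)·1 + (1/4)·(1/2) = 7/8.
By Bayes' rule, P(excellent | the prime location) = (3/4) / (7/8) = 6/7.

6/7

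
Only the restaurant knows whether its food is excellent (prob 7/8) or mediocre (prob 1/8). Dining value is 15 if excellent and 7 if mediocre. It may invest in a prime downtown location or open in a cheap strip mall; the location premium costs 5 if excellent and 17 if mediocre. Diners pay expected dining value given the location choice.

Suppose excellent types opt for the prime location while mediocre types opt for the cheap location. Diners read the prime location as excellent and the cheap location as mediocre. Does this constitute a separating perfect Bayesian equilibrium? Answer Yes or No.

Yes

Under these beliefs, the prime location earns price premium 15 and the cheap location earns price premium 7.
excellent: the prime location nets 15 − 5 = 10; the cheap location nets 7. excellent prefers the prime location.
mediocre: the prime location nets 15 − 17 = -2; the cheap location nets 7. mediocre prefers the cheap location.
Neither type deviates, so the separating profile is an equilibrium.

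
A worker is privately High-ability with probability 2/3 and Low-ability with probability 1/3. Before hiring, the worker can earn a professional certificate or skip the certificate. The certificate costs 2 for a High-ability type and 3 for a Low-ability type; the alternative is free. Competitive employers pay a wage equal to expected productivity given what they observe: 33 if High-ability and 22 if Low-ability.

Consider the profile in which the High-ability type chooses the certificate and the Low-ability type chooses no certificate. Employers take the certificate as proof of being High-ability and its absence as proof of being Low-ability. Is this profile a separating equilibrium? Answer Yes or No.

No

Under these beliefs, the certificate earns wage 33 and no certificate earns wage 22.
High-ability: the certificate nets 33 − 2 = 31; no certificate nets 22. High-ability prefers the certificate.
Low-ability: the certificate nets 33 − 3 = 30; no certificate nets 22. Low-ability would deviate to the certificate.
Low-ability has a profitable deviation, so the profile is not an equilibrium.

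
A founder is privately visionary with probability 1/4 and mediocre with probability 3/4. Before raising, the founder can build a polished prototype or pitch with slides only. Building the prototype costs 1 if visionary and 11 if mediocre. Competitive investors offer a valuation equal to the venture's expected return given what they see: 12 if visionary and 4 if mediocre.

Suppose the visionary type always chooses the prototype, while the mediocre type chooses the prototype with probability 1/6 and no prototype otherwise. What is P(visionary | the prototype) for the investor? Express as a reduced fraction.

2/3

P(the prototype) = (1/4)·1 + (3/4)·(1/6) = 3/8.
By Bayes' rule, P(visionary | the prototype) = (1/4) / (3/8) = 2/3.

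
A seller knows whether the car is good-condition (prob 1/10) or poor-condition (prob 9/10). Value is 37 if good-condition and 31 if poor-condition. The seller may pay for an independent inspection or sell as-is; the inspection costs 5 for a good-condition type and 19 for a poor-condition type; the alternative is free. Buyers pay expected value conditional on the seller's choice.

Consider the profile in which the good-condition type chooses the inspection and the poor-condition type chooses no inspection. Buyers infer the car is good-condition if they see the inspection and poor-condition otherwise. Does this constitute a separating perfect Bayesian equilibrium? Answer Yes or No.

Under these beliefs, the inspection earns price 37 and no inspection earns price 31.
good-condition: the inspection nets 37 − 5 = 32; no inspection nets 31. good-condition prefers the inspection.
poor-condition: the inspection nets 37 − 19 = 18; no inspection nets 31. poor-condition prefers no inspection.
Neither type deviates, so the separating profile is an equilibrium.

Yes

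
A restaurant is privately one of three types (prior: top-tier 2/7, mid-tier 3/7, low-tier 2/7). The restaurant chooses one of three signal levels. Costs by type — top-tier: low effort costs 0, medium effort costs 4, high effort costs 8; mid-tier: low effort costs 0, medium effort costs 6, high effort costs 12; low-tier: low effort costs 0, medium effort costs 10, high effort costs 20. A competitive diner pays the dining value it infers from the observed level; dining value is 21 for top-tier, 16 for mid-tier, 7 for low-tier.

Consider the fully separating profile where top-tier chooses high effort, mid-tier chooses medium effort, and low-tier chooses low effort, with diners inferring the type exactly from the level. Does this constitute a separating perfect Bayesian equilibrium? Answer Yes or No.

Separating price premiums: high effort → 21, medium effort → 16, low effort → 7.
top-tier (assigned high effort): low effort: 7 − 0 = 7; medium effort: 16 − 4 = 12; high effort: 21 − 8 = 13. top-tier stays.
mid-tier (assigned medium effort): low effort: 7 − 0 = 7; medium effort: 16 − 6 = 10; high effort: 21 − 12 = 9. mid-tier stays.
low-tier (assigned low effort): low effort: 7 − 0 = 7; medium effort: 16 − 10 = 6; high effort: 21 − 20 = 1. low-tier stays.
Every type prefers its assigned level; separation holds.

Yes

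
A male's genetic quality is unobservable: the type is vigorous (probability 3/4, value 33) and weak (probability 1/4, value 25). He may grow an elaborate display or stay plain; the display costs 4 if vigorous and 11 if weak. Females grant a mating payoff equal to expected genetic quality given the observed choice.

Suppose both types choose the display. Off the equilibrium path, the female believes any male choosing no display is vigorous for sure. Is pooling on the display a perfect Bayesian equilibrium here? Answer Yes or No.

No

On path, the female holds the prior and pays 3/4·33 + 1/4·25 = 31. Off path (no display), believing vigorous, it pays 33.
vigorous: the display nets 31 − 4 = 27; no display nets 33. vigorous would deviate.
weak: the display nets 31 − 11 = 20; no display nets 33. weak would deviate.
A type deviates, so pooling fails.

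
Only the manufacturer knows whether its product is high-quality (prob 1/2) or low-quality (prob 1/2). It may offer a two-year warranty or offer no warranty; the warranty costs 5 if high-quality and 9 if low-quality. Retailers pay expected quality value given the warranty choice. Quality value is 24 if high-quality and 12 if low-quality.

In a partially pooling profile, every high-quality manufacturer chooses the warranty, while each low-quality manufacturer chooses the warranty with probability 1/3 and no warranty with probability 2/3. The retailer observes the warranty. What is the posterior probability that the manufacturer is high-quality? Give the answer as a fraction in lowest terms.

3/4

P(the warranty) = (1/2)·1 + (1/2)·(1/3) = 2/3.
By Bayes' rule, P(high-quality | the warranty) = (1/2) / (2/3) = 3/4.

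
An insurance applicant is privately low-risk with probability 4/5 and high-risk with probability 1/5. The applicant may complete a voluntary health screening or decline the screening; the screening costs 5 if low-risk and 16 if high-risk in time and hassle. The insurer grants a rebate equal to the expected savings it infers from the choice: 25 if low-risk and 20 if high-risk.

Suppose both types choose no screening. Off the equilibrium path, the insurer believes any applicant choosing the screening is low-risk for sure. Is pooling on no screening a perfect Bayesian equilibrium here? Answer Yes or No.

On path, the insurer holds the prior and pays 4/5·25 + 1/5·20 = 24. Off path (the screening), believing low-risk, it pays 25.
low-risk: no screening nets 24; the screening nets 25 − 5 = 20. low-risk stays.
high-risk: no screening nets 24; the screening nets 25 − 16 = 9. high-risk stays.
No type deviates, so pooling is sustained.

Yes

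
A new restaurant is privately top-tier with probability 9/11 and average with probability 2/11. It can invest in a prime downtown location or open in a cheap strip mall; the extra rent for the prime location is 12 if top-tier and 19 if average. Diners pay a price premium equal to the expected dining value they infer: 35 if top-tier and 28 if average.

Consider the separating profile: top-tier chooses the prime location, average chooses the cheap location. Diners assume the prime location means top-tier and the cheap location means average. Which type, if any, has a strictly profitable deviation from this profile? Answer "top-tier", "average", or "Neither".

The prime location pays 35; the cheap location pays 28.
top-tier: assigned the prime location, nets 35 − 12 = 23; deviating to the cheap location nets 28.
average: assigned the cheap location, nets 28; deviating to the prime location nets 35 − 19 = 16.
The top-tier type gains 5 by deviating.

top-tier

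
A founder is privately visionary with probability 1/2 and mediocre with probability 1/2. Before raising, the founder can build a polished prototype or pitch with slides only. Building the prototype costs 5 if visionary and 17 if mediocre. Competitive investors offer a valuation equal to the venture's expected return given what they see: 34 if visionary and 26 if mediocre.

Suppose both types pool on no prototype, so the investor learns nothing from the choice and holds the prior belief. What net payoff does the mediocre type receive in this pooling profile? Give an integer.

30

Pooled valuation = 1/2·34 + 1/2·26 = 30.
mediocre pays no cost for no prototype, so net payoff = 30.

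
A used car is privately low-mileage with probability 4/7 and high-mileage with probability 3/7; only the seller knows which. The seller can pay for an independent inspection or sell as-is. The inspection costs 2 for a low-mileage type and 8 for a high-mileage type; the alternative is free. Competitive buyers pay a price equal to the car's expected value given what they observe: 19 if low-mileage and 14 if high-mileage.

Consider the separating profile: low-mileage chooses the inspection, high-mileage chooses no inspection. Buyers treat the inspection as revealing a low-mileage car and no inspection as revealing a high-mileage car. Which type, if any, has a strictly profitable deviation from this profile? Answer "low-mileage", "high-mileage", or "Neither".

Neither

The inspection pays 19; no inspection pays 14.
low-mileage: assigned the inspection, nets 19 − 2 = 17; deviating to no inspection nets 14.
high-mileage: assigned no inspection, nets 14; deviating to the inspection nets 19 − 8 = 11.
Both types strictly prefer their assigned action; no profitable deviation.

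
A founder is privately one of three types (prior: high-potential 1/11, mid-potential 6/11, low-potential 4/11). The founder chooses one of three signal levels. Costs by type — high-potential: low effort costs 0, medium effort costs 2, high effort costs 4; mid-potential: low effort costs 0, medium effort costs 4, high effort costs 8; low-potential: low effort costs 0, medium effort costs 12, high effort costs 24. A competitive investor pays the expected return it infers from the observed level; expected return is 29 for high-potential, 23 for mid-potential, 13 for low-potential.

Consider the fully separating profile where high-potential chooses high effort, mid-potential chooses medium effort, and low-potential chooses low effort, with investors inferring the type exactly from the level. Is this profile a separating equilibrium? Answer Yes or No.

No

Separating valuations: high effort → 29, medium effort → 23, low effort → 13.
high-potential (assigned high effort): low effort: 13 − 0 = 13; medium effort: 23 − 2 = 21; high effort: 29 − 4 = 25. high-potential stays.
mid-potential (assigned medium effort): low effort: 13 − 0 = 13; medium effort: 23 − 4 = 19; high effort: 29 − 8 = 21. mid-potential prefers high effort.
low-potential (assigned low effort): low effort: 13 − 0 = 13; medium effort: 23 − 12 = 11; high effort: 29 − 24 = 5. low-potential stays.
At least one type deviates; the separating profile fails.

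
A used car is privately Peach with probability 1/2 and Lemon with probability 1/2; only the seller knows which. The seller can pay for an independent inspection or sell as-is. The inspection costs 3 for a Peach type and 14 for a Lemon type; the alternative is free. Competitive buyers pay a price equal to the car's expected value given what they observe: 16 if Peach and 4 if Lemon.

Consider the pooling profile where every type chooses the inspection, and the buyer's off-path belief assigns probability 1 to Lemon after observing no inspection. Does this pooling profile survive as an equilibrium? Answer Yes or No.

On path, the buyer holds the prior and pays 1/2·16 + 1/2·4 = 10. Off path (no inspection), believing Lemon, it pays 4.
Peach: the inspection nets 10 − 3 = 7; no inspection nets 4. Peach stays.
Lemon: the inspection nets 10 − 14 = -4; no inspection nets 4. Lemon would deviate.
A type deviates, so pooling fails.

No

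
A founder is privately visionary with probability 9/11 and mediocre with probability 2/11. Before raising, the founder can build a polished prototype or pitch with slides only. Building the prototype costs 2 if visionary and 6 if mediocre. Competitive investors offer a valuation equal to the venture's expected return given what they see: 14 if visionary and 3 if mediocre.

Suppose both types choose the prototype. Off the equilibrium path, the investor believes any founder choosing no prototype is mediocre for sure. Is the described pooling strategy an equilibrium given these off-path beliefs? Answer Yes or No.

On path, the investor holds the prior and pays 9/11·14 + 2/11·3 = 12. Off path (no prototype), believing mediocre, it pays 3.
visionary: the prototype nets 12 − 2 = 10; no prototype nets 3. visionary stays.
mediocre: the prototype nets 12 − 6 = 6; no prototype nets 3. mediocre stays.
No type deviates, so pooling is sustained.

Yes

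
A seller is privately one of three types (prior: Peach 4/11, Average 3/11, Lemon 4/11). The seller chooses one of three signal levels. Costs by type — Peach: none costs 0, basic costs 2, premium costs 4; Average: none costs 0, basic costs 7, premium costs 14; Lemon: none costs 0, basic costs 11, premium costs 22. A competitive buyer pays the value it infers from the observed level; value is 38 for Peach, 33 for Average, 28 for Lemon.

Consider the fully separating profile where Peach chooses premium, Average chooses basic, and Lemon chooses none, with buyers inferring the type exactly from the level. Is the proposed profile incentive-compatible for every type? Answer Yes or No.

No

Separating prices: premium → 38, basic → 33, none → 28.
Peach (assigned premium): none: 28 − 0 = 28; basic: 33 − 2 = 31; premium: 38 − 4 = 34. Peach stays.
Average (assigned basic): none: 28 − 0 = 28; basic: 33 − 7 = 26; premium: 38 − 14 = 24. Average prefers none.
Lemon (assigned none): none: 28 − 0 = 28; basic: 33 − 11 = 22; premium: 38 − 22 = 16. Lemon stays.
At least one type deviates; the separating profile fails.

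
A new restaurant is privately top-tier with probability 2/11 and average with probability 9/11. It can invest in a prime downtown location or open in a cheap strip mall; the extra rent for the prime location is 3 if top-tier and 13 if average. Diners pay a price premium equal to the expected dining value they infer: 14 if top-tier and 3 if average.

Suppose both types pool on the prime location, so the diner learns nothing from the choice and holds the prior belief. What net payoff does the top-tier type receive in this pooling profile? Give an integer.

2

Pooled price premium = 2/11·14 + 9/11·3 = 5.
top-tier pays cost 3 for the prime location, so net payoff = 5 − 3 = 2.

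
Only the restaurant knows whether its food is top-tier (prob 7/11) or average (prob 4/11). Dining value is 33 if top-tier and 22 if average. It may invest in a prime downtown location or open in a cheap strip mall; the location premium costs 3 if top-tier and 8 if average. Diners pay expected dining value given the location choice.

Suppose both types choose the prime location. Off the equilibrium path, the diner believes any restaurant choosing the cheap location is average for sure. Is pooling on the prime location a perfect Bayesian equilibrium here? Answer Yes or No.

On path, the diner holds the prior and pays 7/11·33 + 4/11·22 = 29. Off path (the cheap location), believing average, it pays 22.
top-tier: the prime location nets 29 − 3 = 26; the cheap location nets 22. top-tier stays.
average: the prime location nets 29 − 8 = 21; the cheap location nets 22. average would deviate.
A type deviates, so pooling fails.

No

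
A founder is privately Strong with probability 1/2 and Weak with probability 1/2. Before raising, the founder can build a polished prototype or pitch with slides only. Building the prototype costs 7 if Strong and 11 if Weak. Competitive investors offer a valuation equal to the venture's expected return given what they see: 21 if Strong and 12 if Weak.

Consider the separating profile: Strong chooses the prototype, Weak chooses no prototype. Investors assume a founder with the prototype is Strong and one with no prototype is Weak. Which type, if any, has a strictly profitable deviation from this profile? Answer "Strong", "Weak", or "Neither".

The prototype pays 21; no prototype pays 12.
Strong: assigned the prototype, nets 21 − 7 = 14; deviating to no prototype nets 12.
Weak: assigned no prototype, nets 12; deviating to the prototype nets 21 − 11 = 10.
Both types strictly prefer their assigned action; no profitable deviation.

Neither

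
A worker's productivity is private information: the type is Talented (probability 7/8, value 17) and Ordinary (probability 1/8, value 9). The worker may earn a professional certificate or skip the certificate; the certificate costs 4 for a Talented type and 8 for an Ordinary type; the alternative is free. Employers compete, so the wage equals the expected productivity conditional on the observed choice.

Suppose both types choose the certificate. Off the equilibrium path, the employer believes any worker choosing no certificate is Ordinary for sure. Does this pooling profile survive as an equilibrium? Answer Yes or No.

On path, the employer holds the prior and pays 7/8·17 + 1/8·9 = 16. Off path (no certificate), believing Ordinary, it pays 9.
Talented: the certificate nets 16 − 4 = 12; no certificate nets 9. Talented stays.
Ordinary: the certificate nets 16 − 8 = 8; no certificate nets 9. Ordinary would deviate.
A type deviates, so pooling fails.

No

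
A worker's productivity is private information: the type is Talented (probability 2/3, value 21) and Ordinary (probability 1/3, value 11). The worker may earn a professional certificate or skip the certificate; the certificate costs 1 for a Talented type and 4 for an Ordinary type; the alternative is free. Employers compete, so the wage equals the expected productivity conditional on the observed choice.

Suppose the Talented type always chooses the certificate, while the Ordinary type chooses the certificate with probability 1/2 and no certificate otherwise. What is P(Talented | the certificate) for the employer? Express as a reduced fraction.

4/5

P(the certificate) = (2/3)·1 + (1/3)·(1/2) = 5/6.
By Bayes' rule, P(Talented | the certificate) = (2/3) / (5/6) = 4/5.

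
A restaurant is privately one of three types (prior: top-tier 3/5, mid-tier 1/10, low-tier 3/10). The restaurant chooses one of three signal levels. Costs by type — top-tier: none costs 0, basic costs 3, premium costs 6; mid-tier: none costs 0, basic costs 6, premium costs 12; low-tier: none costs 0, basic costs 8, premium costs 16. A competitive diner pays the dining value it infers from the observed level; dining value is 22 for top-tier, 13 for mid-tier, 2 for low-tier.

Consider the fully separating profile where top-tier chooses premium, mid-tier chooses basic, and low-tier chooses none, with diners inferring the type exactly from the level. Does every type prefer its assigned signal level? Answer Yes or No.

Separating price premiums: premium → 22, basic → 13, none → 2.
top-tier (assigned premium): none: 2 − 0 = 2; basic: 13 − 3 = 10; premium: 22 − 6 = 16. top-tier stays.
mid-tier (assigned basic): none: 2 − 0 = 2; basic: 13 − 6 = 7; premium: 22 − 12 = 10. mid-tier prefers premium.
low-tier (assigned none): none: 2 − 0 = 2; basic: 13 − 8 = 5; premium: 22 − 16 = 6. low-tier prefers premium.
At least one type deviates; the separating profile fails.

No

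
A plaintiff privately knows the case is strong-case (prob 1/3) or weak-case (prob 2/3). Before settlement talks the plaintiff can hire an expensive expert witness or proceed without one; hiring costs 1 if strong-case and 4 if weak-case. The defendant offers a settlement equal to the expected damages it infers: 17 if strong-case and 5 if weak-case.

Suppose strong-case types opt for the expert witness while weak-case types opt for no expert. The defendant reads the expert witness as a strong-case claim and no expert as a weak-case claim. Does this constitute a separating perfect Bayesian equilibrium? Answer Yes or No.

Under these beliefs, the expert witness earns settlement 17 and no expert earns settlement 5.
strong-case: the expert witness nets 17 − 1 = 16; no expert nets 5. strong-case prefers the expert witness.
weak-case: the expert witness nets 17 − 4 = 13; no expert nets 5. weak-case would deviate to the expert witness.
weak-case has a profitable deviation, so the profile is not an equilibrium.

No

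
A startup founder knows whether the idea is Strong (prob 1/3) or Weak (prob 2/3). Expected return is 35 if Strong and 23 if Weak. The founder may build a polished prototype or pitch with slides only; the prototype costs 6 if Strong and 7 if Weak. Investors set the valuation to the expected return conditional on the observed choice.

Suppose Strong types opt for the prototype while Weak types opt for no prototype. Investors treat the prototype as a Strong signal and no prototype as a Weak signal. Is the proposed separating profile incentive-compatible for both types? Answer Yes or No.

Under these beliefs, the prototype earns valuation 35 and no prototype earns valuation 23.
Strong: the prototype nets 35 − 6 = 29; no prototype nets 23. Strong prefers the prototype.
Weak: the prototype nets 35 − 7 = 28; no prototype nets 23. Weak would deviate to the prototype.
Weak has a profitable deviation, so the profile is not an equilibrium.

No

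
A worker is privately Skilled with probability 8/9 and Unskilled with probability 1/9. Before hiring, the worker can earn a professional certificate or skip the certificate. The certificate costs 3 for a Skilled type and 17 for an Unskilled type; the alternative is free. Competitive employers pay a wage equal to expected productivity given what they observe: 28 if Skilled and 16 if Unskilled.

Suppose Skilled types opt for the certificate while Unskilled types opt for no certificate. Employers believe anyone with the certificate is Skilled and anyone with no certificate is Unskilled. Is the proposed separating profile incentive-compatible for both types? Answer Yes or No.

Under these beliefs, the certificate earns wage 28 and no certificate earns wage 16.
Skilled: the certificate nets 28 − 3 = 25; no certificate nets 16. Skilled prefers the certificate.
Unskilled: the certificate nets 28 − 17 = 11; no certificate nets 16. Unskilled prefers no certificate.
Neither type deviates, so the separating profile is an equilibrium.

Yes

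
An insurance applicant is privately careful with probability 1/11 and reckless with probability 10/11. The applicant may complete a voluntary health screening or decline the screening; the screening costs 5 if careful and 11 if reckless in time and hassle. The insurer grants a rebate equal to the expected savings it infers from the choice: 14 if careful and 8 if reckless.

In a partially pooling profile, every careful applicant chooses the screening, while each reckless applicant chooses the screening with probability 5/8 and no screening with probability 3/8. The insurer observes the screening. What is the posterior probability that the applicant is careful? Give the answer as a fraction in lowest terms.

4/29

P(the screening) = (1/11)·1 + (10/11)·(5/8) = 29/44.
By Bayes' rule, P(careful | the screening) = (1/11) / (29/44) = 4/29.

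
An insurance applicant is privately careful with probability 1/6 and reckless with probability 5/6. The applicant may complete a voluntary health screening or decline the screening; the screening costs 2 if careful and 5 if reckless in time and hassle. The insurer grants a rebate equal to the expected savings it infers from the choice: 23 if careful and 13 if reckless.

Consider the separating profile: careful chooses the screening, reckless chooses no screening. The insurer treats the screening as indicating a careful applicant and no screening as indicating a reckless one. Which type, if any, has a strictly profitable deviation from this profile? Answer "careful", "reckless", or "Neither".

The screening pays 23; no screening pays 13.
careful: assigned the screening, nets 23 − 2 = 21; deviating to no screening nets 13.
reckless: assigned no screening, nets 13; deviating to the screening nets 23 − 5 = 18.
The reckless type gains 5 by deviating.

reckless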